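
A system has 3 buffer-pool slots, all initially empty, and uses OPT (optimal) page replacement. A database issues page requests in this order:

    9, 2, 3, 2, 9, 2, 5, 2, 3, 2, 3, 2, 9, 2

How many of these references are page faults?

5

9: miss, frames (9)
2: miss, frames (9 2)
3: miss, frames (9 2 3)
2: hit
9: hit
2: hit
5: miss, evict 9, frames (2 3 5)
2: hit
3: hit
2: hit
3: hit
2: hit
9: miss, evict 5, frames (2 3 9)
2: hit
Page faults: 5.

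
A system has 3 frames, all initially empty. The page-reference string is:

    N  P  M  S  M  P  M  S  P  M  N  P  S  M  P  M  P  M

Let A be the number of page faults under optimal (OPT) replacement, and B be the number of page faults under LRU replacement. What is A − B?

Under OPT: F F F F . . . . . . F . . F . . . . → 6 faults.
Under LRU: F F F F . . . . . . F . F F . . . . → 7 faults.
A − B = 6 − 7 = -1.

-1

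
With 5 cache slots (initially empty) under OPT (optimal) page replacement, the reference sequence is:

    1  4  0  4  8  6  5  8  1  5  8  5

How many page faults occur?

6

1 -> fault, frames [1]
4 -> fault, frames [1, 4]
0 -> fault, frames [1, 4, 0]
4 -> hit
8 -> fault, frames [1, 4, 0, 8]
6 -> fault, frames [1, 4, 0, 8, 6]
5 -> fault, evict 6, frames [1, 4, 0, 8, 5]
8 -> hit
1 -> hit
5 -> hit
8 -> hit
5 -> hit
Page faults: 6.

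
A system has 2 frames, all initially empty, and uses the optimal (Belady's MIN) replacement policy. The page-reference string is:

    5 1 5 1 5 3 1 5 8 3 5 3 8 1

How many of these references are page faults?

5 -> fault, frames [5]
1 -> fault, frames [5, 1]
5 -> hit
1 -> hit
5 -> hit
3 -> fault, evict 5, frames [1, 3]
1 -> hit
5 -> fault, evict 1, frames [3, 5]
8 -> fault, evict 5, frames [3, 8]
3 -> hit
5 -> fault, evict 8, frames [3, 5]
3 -> hit
8 -> fault, evict 5, frames [3, 8]
1 -> fault, evict 8, frames [3, 1]
Page faults: 8.

8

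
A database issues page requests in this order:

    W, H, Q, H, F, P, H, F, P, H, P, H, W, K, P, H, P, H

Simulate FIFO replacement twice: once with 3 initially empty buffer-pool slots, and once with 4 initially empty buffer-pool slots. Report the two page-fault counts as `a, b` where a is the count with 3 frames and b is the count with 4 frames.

3 frames: F F F . F F F . . . . . F F F F . . → 10 faults.
4 frames: F F F . F F . . . . . . F F . F . . → 8 faults.
8 < 10: adding a frame reduced faults, as is typical.

10, 8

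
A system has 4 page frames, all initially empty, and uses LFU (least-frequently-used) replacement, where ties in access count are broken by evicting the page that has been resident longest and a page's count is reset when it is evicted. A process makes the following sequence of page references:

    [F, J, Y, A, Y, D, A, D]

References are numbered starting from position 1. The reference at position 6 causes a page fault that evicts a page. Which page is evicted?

F

pos 1: F → fault, frames (F)
pos 2: J → fault, frames (F J)
pos 3: Y → fault, frames (F J Y)
pos 4: A → fault, frames (F J Y A)
pos 5: Y → hit
pos 6: D → fault, evict F, frames (J Y A D)
At position 6, page F is evicted.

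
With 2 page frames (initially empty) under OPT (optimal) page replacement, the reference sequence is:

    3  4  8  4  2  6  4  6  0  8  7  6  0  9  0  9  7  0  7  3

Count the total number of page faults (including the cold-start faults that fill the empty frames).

12

3 → miss, frames (3)
4 → miss, frames (3 4)
8 → miss, evict 3, frames (4 8)
4 → hit
2 → miss, evict 8, frames (4 2)
6 → miss, evict 2, frames (4 6)
4 → hit
6 → hit
0 → miss, evict 4, frames (6 0)
8 → miss, evict 0, frames (6 8)
7 → miss, evict 8, frames (6 7)
6 → hit
0 → miss, evict 6, frames (7 0)
9 → miss, evict 7, frames (0 9)
0 → hit
9 → hit
7 → miss, evict 9, frames (0 7)
0 → hit
7 → hit
3 → miss, evict 7, frames (0 3)
Page faults: 12.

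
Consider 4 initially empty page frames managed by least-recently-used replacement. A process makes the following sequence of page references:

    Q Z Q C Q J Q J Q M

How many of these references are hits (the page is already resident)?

Q -> fault, frames {Q}
Z -> fault, frames {Q,Z}
Q -> hit
C -> fault, frames {Z,Q,C}
Q -> hit
J -> fault, frames {Z,C,Q,J}
Q -> hit
J -> hit
Q -> hit
M -> fault, evict Z, frames {C,J,Q,M}
Hits: 5.

5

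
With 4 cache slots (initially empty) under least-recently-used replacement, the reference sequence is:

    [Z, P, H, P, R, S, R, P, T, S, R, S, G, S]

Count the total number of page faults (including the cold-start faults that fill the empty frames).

7

Z → fault, frames [Z]
P → fault, frames [Z, P]
H → fault, frames [Z, P, H]
P → hit
R → fault, frames [Z, H, P, R]
S → fault, evict Z, frames [H, P, R, S]
R → hit
P → hit
T → fault, evict H, frames [S, R, P, T]
S → hit
R → hit
S → hit
G → fault, evict P, frames [T, R, S, G]
S → hit
Page faults: 7.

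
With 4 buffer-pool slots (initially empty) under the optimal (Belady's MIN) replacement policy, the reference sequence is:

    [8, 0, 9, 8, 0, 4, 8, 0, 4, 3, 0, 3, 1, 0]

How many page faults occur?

6

8 → fault, frames [8]
0 → fault, frames [8, 0]
9 → fault, frames [8, 0, 9]
8 → hit
0 → hit
4 → fault, frames [8, 0, 9, 4]
8 → hit
0 → hit
4 → hit
3 → fault, evict 4, frames [8, 0, 9, 3]
0 → hit
3 → hit
1 → fault, evict 3, frames [8, 0, 9, 1]
0 → hit
Page faults: 6.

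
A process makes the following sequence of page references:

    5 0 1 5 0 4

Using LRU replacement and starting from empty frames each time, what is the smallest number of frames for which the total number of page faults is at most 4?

3

f=1: 6 faults
f=2: 6 faults
f=3: 4 faults
f=4: 4 faults
Smallest f with faults ≤ 4 is 3.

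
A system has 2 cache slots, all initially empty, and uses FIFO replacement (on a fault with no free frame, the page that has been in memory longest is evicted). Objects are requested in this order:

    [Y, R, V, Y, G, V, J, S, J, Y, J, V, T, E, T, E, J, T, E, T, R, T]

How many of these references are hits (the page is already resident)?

4

Y -> fault, frames [Y]
R -> fault, frames [Y, R]
V -> fault, evict Y, frames [R, V]
Y -> fault, evict R, frames [V, Y]
G -> fault, evict V, frames [Y, G]
V -> fault, evict Y, frames [G, V]
J -> fault, evict G, frames [V, J]
S -> fault, evict V, frames [J, S]
J -> hit
Y -> fault, evict J, frames [S, Y]
J -> fault, evict S, frames [Y, J]
V -> fault, evict Y, frames [J, V]
T -> fault, evict J, frames [V, T]
E -> fault, evict V, frames [T, E]
T -> hit
E -> hit
J -> fault, evict T, frames [E, J]
T -> fault, evict E, frames [J, T]
E -> fault, evict J, frames [T, E]
T -> hit
R -> fault, evict T, frames [E, R]
T -> fault, evict E, frames [R, T]
Hits: 4.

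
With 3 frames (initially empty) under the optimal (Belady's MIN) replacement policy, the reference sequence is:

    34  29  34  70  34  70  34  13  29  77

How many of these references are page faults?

34 → fault, frames [34]
29 → fault, frames [34, 29]
34 → hit
70 → fault, frames [34, 29, 70]
34 → hit
70 → hit
34 → hit
13 → fault, evict 70, frames [34, 29, 13]
29 → hit
77 → fault, evict 13, frames [34, 29, 77]
Page faults: 5.

5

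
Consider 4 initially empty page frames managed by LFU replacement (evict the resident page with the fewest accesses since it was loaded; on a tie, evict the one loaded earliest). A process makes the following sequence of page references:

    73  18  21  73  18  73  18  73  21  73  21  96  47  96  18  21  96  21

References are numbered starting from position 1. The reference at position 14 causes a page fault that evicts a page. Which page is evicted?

pos 1: 73: fault, frames {73}
pos 2: 18: fault, frames {73,18}
pos 3: 21: fault, frames {73,18,21}
pos 4: 73: hit
pos 5: 18: hit
pos 6: 73: hit
pos 7: 18: hit
pos 8: 73: hit
pos 9: 21: hit
pos 10: 73: hit
pos 11: 21: hit
pos 12: 96: fault, frames {73,18,21,96}
pos 13: 47: fault, evict 96, frames {73,18,21,47}
pos 14: 96: fault, evict 47, frames {73,18,21,96}
At position 14, page 47 is evicted.

47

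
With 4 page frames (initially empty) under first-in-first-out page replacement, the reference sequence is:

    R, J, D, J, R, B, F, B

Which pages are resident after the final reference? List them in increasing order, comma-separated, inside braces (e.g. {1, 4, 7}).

R → miss, frames (R)
J → miss, frames (R J)
D → miss, frames (R J D)
J → hit
R → hit
B → miss, frames (R J D B)
F → miss, evict R, frames (J D B F)
B → hit

{B, D, F, J}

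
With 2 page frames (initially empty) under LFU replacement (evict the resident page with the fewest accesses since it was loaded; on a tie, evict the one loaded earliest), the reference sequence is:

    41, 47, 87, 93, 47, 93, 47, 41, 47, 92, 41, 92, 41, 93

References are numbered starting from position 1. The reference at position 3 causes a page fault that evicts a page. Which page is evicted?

41

pos 1: 41: miss, frames (41)
pos 2: 47: miss, frames (41 47)
pos 3: 87: miss, evict 41, frames (47 87)
At position 3, page 41 is evicted.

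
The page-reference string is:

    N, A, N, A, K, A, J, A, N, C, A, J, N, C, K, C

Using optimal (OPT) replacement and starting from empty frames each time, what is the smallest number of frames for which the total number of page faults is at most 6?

f=1: 16 faults
f=2: 9 faults
f=3: 7 faults
f=4: 6 faults
f=5: 5 faults
Smallest f with faults ≤ 6 is 4.

4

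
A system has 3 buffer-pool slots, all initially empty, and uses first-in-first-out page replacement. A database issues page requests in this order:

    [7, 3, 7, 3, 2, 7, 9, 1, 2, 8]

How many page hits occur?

4

7 -> fault, frames [7]
3 -> fault, frames [7, 3]
7 -> hit
3 -> hit
2 -> fault, frames [7, 3, 2]
7 -> hit
9 -> fault, evict 7, frames [3, 2, 9]
1 -> fault, evict 3, frames [2, 9, 1]
2 -> hit
8 -> fault, evict 2, frames [9, 1, 8]
Hits: 4.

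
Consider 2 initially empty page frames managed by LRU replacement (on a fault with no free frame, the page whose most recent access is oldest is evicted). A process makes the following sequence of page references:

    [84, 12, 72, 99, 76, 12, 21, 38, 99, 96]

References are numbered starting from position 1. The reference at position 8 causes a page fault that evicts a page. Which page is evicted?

12

pos 1: 84 -> miss, frames {84}
pos 2: 12 -> miss, frames {84,12}
pos 3: 72 -> miss, evict 84, frames {12,72}
pos 4: 99 -> miss, evict 12, frames {72,99}
pos 5: 76 -> miss, evict 72, frames {99,76}
pos 6: 12 -> miss, evict 99, frames {76,12}
pos 7: 21 -> miss, evict 76, frames {12,21}
pos 8: 38 -> miss, evict 12, frames {21,38}
At position 8, page 12 is evicted.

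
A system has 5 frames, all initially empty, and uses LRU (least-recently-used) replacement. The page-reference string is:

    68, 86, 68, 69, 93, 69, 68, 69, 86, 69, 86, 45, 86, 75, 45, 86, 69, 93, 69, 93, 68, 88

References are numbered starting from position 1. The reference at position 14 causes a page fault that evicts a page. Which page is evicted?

pos 1: 68 → fault, frames (68)
pos 2: 86 → fault, frames (68 86)
pos 3: 68 → hit
pos 4: 69 → fault, frames (86 68 69)
pos 5: 93 → fault, frames (86 68 69 93)
pos 6: 69 → hit
pos 7: 68 → hit
pos 8: 69 → hit
pos 9: 86 → hit
pos 10: 69 → hit
pos 11: 86 → hit
pos 12: 45 → fault, frames (93 68 69 86 45)
pos 13: 86 → hit
pos 14: 75 → fault, evict 93, frames (68 69 45 86 75)
At position 14, page 93 is evicted.

93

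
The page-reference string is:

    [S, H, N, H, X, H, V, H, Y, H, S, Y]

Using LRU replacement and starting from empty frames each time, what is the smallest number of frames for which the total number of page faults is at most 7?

3

f=1: 12 faults
f=2: 8 faults
f=3: 7 faults
f=4: 7 faults
f=5: 7 faults
f=6: 6 faults
Smallest f with faults ≤ 7 is 3.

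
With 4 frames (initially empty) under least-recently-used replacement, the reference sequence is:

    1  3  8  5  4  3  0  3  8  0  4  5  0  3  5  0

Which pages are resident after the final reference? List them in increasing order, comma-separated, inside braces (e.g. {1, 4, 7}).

{0, 3, 4, 5}

1 -> miss, frames {1}
3 -> miss, frames {1,3}
8 -> miss, frames {1,3,8}
5 -> miss, frames {1,3,8,5}
4 -> miss, evict 1, frames {3,8,5,4}
3 -> hit
0 -> miss, evict 8, frames {5,4,3,0}
3 -> hit
8 -> miss, evict 5, frames {4,0,3,8}
0 -> hit
4 -> hit
5 -> miss, evict 3, frames {8,0,4,5}
0 -> hit
3 -> miss, evict 8, frames {4,5,0,3}
5 -> hit
0 -> hit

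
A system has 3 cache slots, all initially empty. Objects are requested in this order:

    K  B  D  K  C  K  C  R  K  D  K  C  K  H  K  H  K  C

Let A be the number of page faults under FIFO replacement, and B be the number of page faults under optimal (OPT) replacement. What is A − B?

3

Under FIFO: F F F . F F . F . F . F F F . . . . → 10 faults.
Under OPT: F F F . F . . F . . . F . F . . . . → 7 faults.
A − B = 10 − 7 = 3.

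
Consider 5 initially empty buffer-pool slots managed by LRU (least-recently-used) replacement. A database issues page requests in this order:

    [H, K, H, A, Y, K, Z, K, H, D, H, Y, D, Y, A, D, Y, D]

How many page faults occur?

H → fault, frames {H}
K → fault, frames {H,K}
H → hit
A → fault, frames {K,H,A}
Y → fault, frames {K,H,A,Y}
K → hit
Z → fault, frames {H,A,Y,K,Z}
K → hit
H → hit
D → fault, evict A, frames {Y,Z,K,H,D}
H → hit
Y → hit
D → hit
Y → hit
A → fault, evict Z, frames {K,H,D,Y,A}
D → hit
Y → hit
D → hit
Page faults: 7.

7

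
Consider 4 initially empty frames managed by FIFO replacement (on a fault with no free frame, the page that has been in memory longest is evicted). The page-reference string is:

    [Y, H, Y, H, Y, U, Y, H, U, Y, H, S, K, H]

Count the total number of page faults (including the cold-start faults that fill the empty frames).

Y: fault, frames (Y)
H: fault, frames (Y H)
Y: hit
H: hit
Y: hit
U: fault, frames (Y H U)
Y: hit
H: hit
U: hit
Y: hit
H: hit
S: fault, frames (Y H U S)
K: fault, evict Y, frames (H U S K)
H: hit
Page faults: 5.

5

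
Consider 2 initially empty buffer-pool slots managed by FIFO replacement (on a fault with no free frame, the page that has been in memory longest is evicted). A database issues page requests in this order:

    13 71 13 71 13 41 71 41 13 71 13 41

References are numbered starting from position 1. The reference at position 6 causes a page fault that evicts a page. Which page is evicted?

pos 1: 13: fault, frames {13}
pos 2: 71: fault, frames {13,71}
pos 3: 13: hit
pos 4: 71: hit
pos 5: 13: hit
pos 6: 41: fault, evict 13, frames {71,41}
At position 6, page 13 is evicted.

13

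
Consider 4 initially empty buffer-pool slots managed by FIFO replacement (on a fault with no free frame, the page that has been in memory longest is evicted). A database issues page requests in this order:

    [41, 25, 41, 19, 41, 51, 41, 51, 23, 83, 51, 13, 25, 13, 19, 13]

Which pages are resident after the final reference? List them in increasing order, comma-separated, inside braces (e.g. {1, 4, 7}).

{13, 19, 25, 83}

41 → fault, frames (41)
25 → fault, frames (41 25)
41 → hit
19 → fault, frames (41 25 19)
41 → hit
51 → fault, frames (41 25 19 51)
41 → hit
51 → hit
23 → fault, evict 41, frames (25 19 51 23)
83 → fault, evict 25, frames (19 51 23 83)
51 → hit
13 → fault, evict 19, frames (51 23 83 13)
25 → fault, evict 51, frames (23 83 13 25)
13 → hit
19 → fault, evict 23, frames (83 13 25 19)
13 → hit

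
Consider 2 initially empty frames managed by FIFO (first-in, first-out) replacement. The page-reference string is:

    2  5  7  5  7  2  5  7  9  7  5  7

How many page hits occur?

2 → fault, frames [2]
5 → fault, frames [2, 5]
7 → fault, evict 2, frames [5, 7]
5 → hit
7 → hit
2 → fault, evict 5, frames [7, 2]
5 → fault, evict 7, frames [2, 5]
7 → fault, evict 2, frames [5, 7]
9 → fault, evict 5, frames [7, 9]
7 → hit
5 → fault, evict 7, frames [9, 5]
7 → fault, evict 9, frames [5, 7]
Hits: 3.

3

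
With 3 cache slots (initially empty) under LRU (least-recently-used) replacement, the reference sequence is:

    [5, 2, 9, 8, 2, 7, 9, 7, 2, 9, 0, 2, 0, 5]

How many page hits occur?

5 → miss, frames [5]
2 → miss, frames [5, 2]
9 → miss, frames [5, 2, 9]
8 → miss, evict 5, frames [2, 9, 8]
2 → hit
7 → miss, evict 9, frames [8, 2, 7]
9 → miss, evict 8, frames [2, 7, 9]
7 → hit
2 → hit
9 → hit
0 → miss, evict 7, frames [2, 9, 0]
2 → hit
0 → hit
5 → miss, evict 9, frames [2, 0, 5]
Hits: 6.

6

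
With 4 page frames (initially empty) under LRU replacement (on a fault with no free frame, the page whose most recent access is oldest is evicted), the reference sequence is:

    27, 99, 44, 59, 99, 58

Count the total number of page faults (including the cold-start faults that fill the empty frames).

5

27 → miss, frames [27]
99 → miss, frames [27, 99]
44 → miss, frames [27, 99, 44]
59 → miss, frames [27, 99, 44, 59]
99 → hit
58 → miss, evict 27, frames [44, 59, 99, 58]
Page faults: 5.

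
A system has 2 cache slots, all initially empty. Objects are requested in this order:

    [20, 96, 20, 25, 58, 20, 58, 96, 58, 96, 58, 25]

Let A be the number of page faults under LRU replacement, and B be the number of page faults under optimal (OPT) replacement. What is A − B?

1

Under LRU: F F . F F F . F . . . F → 7 faults.
Under OPT: F F . F F . . F . . . F → 6 faults.
A − B = 7 − 6 = 1.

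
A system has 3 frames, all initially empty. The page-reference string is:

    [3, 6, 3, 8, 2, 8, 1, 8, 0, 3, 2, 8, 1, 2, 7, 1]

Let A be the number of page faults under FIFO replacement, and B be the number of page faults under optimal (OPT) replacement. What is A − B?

Under FIFO: F F . F F . F . F F F F F . F . → 11 faults.
Under OPT: F F . F F . F . F . F . F . F . → 9 faults.
A − B = 11 − 9 = 2.

2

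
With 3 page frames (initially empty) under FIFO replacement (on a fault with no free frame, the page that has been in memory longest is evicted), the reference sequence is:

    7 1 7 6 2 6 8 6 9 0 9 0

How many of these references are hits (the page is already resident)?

5

7 -> miss, frames [7]
1 -> miss, frames [7, 1]
7 -> hit
6 -> miss, frames [7, 1, 6]
2 -> miss, evict 7, frames [1, 6, 2]
6 -> hit
8 -> miss, evict 1, frames [6, 2, 8]
6 -> hit
9 -> miss, evict 6, frames [2, 8, 9]
0 -> miss, evict 2, frames [8, 9, 0]
9 -> hit
0 -> hit
Hits: 5.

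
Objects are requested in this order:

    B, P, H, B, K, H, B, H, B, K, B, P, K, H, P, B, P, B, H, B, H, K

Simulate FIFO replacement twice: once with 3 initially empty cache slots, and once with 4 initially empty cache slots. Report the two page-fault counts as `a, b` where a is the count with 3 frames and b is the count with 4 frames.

3 frames: F F F . F . F . . . . F . F . . . . . . . F → 8 faults.
4 frames: F F F . F . . . . . . . . . . . . . . . . . → 4 faults.
4 < 8: adding a frame reduced faults, as is typical.

8, 4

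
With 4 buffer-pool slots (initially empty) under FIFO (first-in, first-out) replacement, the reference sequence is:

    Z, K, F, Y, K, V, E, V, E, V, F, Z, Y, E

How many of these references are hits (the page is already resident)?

7

Z: fault, frames [Z]
K: fault, frames [Z, K]
F: fault, frames [Z, K, F]
Y: fault, frames [Z, K, F, Y]
K: hit
V: fault, evict Z, frames [K, F, Y, V]
E: fault, evict K, frames [F, Y, V, E]
V: hit
E: hit
V: hit
F: hit
Z: fault, evict F, frames [Y, V, E, Z]
Y: hit
E: hit
Hits: 7.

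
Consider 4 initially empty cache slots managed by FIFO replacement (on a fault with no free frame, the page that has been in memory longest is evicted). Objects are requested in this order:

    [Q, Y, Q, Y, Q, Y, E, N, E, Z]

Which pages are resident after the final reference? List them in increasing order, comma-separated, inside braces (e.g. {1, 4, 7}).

{E, N, Y, Z}

Q: miss, frames (Q)
Y: miss, frames (Q Y)
Q: hit
Y: hit
Q: hit
Y: hit
E: miss, frames (Q Y E)
N: miss, frames (Q Y E N)
E: hit
Z: miss, evict Q, frames (Y E N Z)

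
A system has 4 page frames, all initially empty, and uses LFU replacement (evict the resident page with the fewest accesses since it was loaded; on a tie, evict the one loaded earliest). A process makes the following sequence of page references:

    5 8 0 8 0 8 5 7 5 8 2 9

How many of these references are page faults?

5 -> fault, frames [5]
8 -> fault, frames [5, 8]
0 -> fault, frames [5, 8, 0]
8 -> hit
0 -> hit
8 -> hit
5 -> hit
7 -> fault, frames [5, 8, 0, 7]
5 -> hit
8 -> hit
2 -> fault, evict 7, frames [5, 8, 0, 2]
9 -> fault, evict 2, frames [5, 8, 0, 9]
Page faults: 6.

6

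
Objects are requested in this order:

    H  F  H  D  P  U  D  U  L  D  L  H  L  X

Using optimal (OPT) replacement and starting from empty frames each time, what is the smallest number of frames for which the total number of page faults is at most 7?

3

f=1: 14 faults
f=2: 8 faults
f=3: 7 faults
f=4: 7 faults
f=5: 7 faults
f=6: 7 faults
f=7: 7 faults
Smallest f with faults ≤ 7 is 3.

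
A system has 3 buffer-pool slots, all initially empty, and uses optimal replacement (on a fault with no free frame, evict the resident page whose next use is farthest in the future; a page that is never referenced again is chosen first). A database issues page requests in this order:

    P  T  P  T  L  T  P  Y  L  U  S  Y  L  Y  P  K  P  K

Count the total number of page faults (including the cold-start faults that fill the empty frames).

P -> miss, frames {P}
T -> miss, frames {P,T}
P -> hit
T -> hit
L -> miss, frames {P,T,L}
T -> hit
P -> hit
Y -> miss, evict T, frames {P,L,Y}
L -> hit
U -> miss, evict P, frames {L,Y,U}
S -> miss, evict U, frames {L,Y,S}
Y -> hit
L -> hit
Y -> hit
P -> miss, evict S, frames {L,Y,P}
K -> miss, evict Y, frames {L,P,K}
P -> hit
K -> hit
Page faults: 8.

8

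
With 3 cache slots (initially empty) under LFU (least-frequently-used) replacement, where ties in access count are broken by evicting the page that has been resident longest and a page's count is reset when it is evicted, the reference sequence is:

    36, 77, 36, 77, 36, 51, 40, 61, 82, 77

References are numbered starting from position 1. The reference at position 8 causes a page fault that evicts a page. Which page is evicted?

pos 1: 36 -> miss, frames (36)
pos 2: 77 -> miss, frames (36 77)
pos 3: 36 -> hit
pos 4: 77 -> hit
pos 5: 36 -> hit
pos 6: 51 -> miss, frames (36 77 51)
pos 7: 40 -> miss, evict 51, frames (36 77 40)
pos 8: 61 -> miss, evict 40, frames (36 77 61)
At position 8, page 40 is evicted.

40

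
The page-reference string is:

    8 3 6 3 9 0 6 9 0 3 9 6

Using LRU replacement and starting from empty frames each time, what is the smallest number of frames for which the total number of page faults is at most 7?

f=1: 12 faults
f=2: 11 faults
f=3: 8 faults
f=4: 5 faults
f=5: 5 faults
Smallest f with faults ≤ 7 is 4.

4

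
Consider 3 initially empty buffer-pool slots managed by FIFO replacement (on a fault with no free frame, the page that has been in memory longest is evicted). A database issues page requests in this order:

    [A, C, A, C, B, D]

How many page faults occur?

A → fault, frames {A}
C → fault, frames {A,C}
A → hit
C → hit
B → fault, frames {A,C,B}
D → fault, evict A, frames {C,B,D}
Page faults: 4.

4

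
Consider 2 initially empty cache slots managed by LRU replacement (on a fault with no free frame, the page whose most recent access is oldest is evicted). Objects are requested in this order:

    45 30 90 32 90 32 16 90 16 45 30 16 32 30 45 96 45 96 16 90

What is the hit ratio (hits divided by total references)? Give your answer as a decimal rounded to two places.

0.25

45 → miss, frames {45}
30 → miss, frames {45,30}
90 → miss, evict 45, frames {30,90}
32 → miss, evict 30, frames {90,32}
90 → hit
32 → hit
16 → miss, evict 90, frames {32,16}
90 → miss, evict 32, frames {16,90}
16 → hit
45 → miss, evict 90, frames {16,45}
30 → miss, evict 16, frames {45,30}
16 → miss, evict 45, frames {30,16}
32 → miss, evict 30, frames {16,32}
30 → miss, evict 16, frames {32,30}
45 → miss, evict 32, frames {30,45}
96 → miss, evict 30, frames {45,96}
45 → hit
96 → hit
16 → miss, evict 45, frames {96,16}
90 → miss, evict 96, frames {16,90}
Hits: 5 of 20 references → 5/20 = 0.2500.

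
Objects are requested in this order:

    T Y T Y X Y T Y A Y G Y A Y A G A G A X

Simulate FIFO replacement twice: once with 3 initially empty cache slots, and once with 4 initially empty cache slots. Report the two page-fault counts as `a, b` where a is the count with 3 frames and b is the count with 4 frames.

3 frames: F F . . F . . . F . F F . . . . . . . F → 7 faults.
4 frames: F F . . F . . . F . F . . . . . . . . . → 5 faults.
5 < 7: adding a frame reduced faults, as is typical.

7, 5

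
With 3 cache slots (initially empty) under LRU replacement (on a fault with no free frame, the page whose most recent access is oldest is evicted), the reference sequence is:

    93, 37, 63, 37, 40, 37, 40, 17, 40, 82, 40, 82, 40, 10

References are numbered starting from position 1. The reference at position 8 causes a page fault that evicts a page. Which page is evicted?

63

pos 1: 93 -> miss, frames (93)
pos 2: 37 -> miss, frames (93 37)
pos 3: 63 -> miss, frames (93 37 63)
pos 4: 37 -> hit
pos 5: 40 -> miss, evict 93, frames (63 37 40)
pos 6: 37 -> hit
pos 7: 40 -> hit
pos 8: 17 -> miss, evict 63, frames (37 40 17)
At position 8, page 63 is evicted.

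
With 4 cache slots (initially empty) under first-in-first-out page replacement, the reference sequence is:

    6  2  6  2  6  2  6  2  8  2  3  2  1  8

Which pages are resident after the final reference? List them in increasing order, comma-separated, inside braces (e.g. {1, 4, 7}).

{1, 2, 3, 8}

6 → fault, frames [6]
2 → fault, frames [6, 2]
6 → hit
2 → hit
6 → hit
2 → hit
6 → hit
2 → hit
8 → fault, frames [6, 2, 8]
2 → hit
3 → fault, frames [6, 2, 8, 3]
2 → hit
1 → fault, evict 6, frames [2, 8, 3, 1]
8 → hit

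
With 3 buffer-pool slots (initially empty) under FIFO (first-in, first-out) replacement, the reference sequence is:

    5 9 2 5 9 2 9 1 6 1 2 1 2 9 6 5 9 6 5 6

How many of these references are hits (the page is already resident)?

13

5 → fault, frames [5]
9 → fault, frames [5, 9]
2 → fault, frames [5, 9, 2]
5 → hit
9 → hit
2 → hit
9 → hit
1 → fault, evict 5, frames [9, 2, 1]
6 → fault, evict 9, frames [2, 1, 6]
1 → hit
2 → hit
1 → hit
2 → hit
9 → fault, evict 2, frames [1, 6, 9]
6 → hit
5 → fault, evict 1, frames [6, 9, 5]
9 → hit
6 → hit
5 → hit
6 → hit
Hits: 13.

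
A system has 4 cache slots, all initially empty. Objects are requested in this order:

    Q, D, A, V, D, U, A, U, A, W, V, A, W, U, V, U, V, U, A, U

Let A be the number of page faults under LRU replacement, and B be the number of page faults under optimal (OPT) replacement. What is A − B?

1

Under LRU: F F F F . F . . . F F . . . . . . . . . → 7 faults.
Under OPT: F F F F . F . . . F . . . . . . . . . . → 6 faults.
A − B = 7 − 6 = 1.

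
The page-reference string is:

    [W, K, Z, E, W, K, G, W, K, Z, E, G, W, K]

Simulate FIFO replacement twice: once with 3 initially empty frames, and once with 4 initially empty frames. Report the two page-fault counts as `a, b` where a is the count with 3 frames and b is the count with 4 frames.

3 frames: F F F F F F F . . F F . F F → 11 faults.
4 frames: F F F F . . F F F F F F F F → 12 faults.
12 > 11: adding a frame increased faults — Belady's anomaly.

11, 12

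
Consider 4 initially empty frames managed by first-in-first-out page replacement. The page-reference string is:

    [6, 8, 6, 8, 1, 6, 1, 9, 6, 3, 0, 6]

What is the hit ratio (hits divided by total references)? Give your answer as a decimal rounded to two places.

0.42

6: miss, frames [6]
8: miss, frames [6, 8]
6: hit
8: hit
1: miss, frames [6, 8, 1]
6: hit
1: hit
9: miss, frames [6, 8, 1, 9]
6: hit
3: miss, evict 6, frames [8, 1, 9, 3]
0: miss, evict 8, frames [1, 9, 3, 0]
6: miss, evict 1, frames [9, 3, 0, 6]
Hits: 5 of 12 references → 5/12 = 0.4167.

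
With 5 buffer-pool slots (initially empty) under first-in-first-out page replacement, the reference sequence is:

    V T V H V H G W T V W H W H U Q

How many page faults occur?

V -> miss, frames (V)
T -> miss, frames (V T)
V -> hit
H -> miss, frames (V T H)
V -> hit
H -> hit
G -> miss, frames (V T H G)
W -> miss, frames (V T H G W)
T -> hit
V -> hit
W -> hit
H -> hit
W -> hit
H -> hit
U -> miss, evict V, frames (T H G W U)
Q -> miss, evict T, frames (H G W U Q)
Page faults: 7.

7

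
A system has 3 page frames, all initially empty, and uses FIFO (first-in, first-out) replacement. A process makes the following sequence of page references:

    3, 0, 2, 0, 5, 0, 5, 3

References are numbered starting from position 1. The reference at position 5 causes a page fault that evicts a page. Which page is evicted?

3

pos 1: 3 -> miss, frames [3]
pos 2: 0 -> miss, frames [3, 0]
pos 3: 2 -> miss, frames [3, 0, 2]
pos 4: 0 -> hit
pos 5: 5 -> miss, evict 3, frames [0, 2, 5]
At position 5, page 3 is evicted.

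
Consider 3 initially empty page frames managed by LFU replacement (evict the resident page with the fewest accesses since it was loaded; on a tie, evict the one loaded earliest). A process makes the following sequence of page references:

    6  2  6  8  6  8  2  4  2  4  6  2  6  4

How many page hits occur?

6 → miss, frames (6)
2 → miss, frames (6 2)
6 → hit
8 → miss, frames (6 2 8)
6 → hit
8 → hit
2 → hit
4 → miss, evict 2, frames (6 8 4)
2 → miss, evict 4, frames (6 8 2)
4 → miss, evict 2, frames (6 8 4)
6 → hit
2 → miss, evict 4, frames (6 8 2)
6 → hit
4 → miss, evict 2, frames (6 8 4)
Hits: 6.

6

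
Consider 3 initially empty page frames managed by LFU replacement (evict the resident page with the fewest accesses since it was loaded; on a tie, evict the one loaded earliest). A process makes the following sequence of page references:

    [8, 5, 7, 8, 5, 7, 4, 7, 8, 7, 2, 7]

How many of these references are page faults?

8 -> miss, frames {8}
5 -> miss, frames {8,5}
7 -> miss, frames {8,5,7}
8 -> hit
5 -> hit
7 -> hit
4 -> miss, evict 8, frames {5,7,4}
7 -> hit
8 -> miss, evict 4, frames {5,7,8}
7 -> hit
2 -> miss, evict 8, frames {5,7,2}
7 -> hit
Page faults: 6.

6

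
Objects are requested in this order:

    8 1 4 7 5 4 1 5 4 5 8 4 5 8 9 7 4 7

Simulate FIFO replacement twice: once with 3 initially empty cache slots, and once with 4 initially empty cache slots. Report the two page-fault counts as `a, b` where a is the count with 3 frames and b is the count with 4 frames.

3 frames: F F F F F . F . F . F . F . F F F . → 12 faults.
4 frames: F F F F F . . . . . F . . . F . F F → 9 faults.
9 < 12: adding a frame reduced faults, as is typical.

12, 9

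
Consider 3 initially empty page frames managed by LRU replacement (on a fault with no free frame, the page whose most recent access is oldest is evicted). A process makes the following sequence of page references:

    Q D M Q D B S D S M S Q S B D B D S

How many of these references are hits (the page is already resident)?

9

Q -> miss, frames (Q)
D -> miss, frames (Q D)
M -> miss, frames (Q D M)
Q -> hit
D -> hit
B -> miss, evict M, frames (Q D B)
S -> miss, evict Q, frames (D B S)
D -> hit
S -> hit
M -> miss, evict B, frames (D S M)
S -> hit
Q -> miss, evict D, frames (M S Q)
S -> hit
B -> miss, evict M, frames (Q S B)
D -> miss, evict Q, frames (S B D)
B -> hit
D -> hit
S -> hit
Hits: 9.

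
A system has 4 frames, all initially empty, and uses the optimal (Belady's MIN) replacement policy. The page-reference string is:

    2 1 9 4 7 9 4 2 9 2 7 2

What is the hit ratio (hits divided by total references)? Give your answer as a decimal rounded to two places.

2: fault, frames [2]
1: fault, frames [2, 1]
9: fault, frames [2, 1, 9]
4: fault, frames [2, 1, 9, 4]
7: fault, evict 1, frames [2, 9, 4, 7]
9: hit
4: hit
2: hit
9: hit
2: hit
7: hit
2: hit
Hits: 7 of 12 references → 7/12 = 0.5833.

0.58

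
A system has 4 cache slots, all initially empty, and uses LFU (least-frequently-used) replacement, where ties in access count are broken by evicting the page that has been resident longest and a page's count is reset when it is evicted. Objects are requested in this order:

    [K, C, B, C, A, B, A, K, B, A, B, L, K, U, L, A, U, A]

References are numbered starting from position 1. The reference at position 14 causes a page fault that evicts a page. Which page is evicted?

K

pos 1: K: miss, frames [K]
pos 2: C: miss, frames [K, C]
pos 3: B: miss, frames [K, C, B]
pos 4: C: hit
pos 5: A: miss, frames [K, C, B, A]
pos 6: B: hit
pos 7: A: hit
pos 8: K: hit
pos 9: B: hit
pos 10: A: hit
pos 11: B: hit
pos 12: L: miss, evict K, frames [C, B, A, L]
pos 13: K: miss, evict L, frames [C, B, A, K]
pos 14: U: miss, evict K, frames [C, B, A, U]
At position 14, page K is evicted.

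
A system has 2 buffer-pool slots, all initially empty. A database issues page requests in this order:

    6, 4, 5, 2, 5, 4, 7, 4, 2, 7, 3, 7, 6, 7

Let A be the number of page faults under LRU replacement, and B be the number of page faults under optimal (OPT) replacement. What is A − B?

1

Under LRU: F F F F . F F . F F F . F . → 10 faults.
Under OPT: F F F F . F F . F . F . F . → 9 faults.
A − B = 10 − 9 = 1.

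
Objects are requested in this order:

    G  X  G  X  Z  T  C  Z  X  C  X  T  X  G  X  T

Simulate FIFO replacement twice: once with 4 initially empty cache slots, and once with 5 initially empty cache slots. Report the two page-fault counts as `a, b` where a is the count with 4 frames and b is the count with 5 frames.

7, 5

4 frames: F F . . F F F . . . . . . F F . → 7 faults.
5 frames: F F . . F F F . . . . . . . . . → 5 faults.
5 < 7: adding a frame reduced faults, as is typical.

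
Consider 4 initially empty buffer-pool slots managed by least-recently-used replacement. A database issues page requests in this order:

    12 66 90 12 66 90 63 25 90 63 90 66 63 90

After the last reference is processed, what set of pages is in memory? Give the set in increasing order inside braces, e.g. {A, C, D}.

{25, 63, 66, 90}

12 -> miss, frames {12}
66 -> miss, frames {12,66}
90 -> miss, frames {12,66,90}
12 -> hit
66 -> hit
90 -> hit
63 -> miss, frames {12,66,90,63}
25 -> miss, evict 12, frames {66,90,63,25}
90 -> hit
63 -> hit
90 -> hit
66 -> hit
63 -> hit
90 -> hit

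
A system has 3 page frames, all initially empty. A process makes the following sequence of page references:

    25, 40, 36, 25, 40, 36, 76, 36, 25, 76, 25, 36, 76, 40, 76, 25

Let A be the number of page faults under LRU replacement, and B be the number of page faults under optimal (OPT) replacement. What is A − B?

2

Under LRU: F F F . . . F . F . . . . F . F → 7 faults.
Under OPT: F F F . . . F . . . . . . F . . → 5 faults.
A − B = 7 − 5 = 2.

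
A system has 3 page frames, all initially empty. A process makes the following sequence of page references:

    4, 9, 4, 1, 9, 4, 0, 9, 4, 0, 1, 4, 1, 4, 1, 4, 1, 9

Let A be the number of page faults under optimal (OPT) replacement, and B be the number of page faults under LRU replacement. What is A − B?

-1

Under OPT: F F . F . . F . . . F . . . . . . . → 5 faults.
Under LRU: F F . F . . F . . . F . . . . . . F → 6 faults.
A − B = 5 − 6 = -1.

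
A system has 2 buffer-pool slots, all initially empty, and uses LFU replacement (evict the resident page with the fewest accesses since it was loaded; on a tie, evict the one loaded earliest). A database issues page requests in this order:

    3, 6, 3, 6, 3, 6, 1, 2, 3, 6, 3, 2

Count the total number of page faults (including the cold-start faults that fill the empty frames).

6

3 -> miss, frames (3)
6 -> miss, frames (3 6)
3 -> hit
6 -> hit
3 -> hit
6 -> hit
1 -> miss, evict 3, frames (6 1)
2 -> miss, evict 1, frames (6 2)
3 -> miss, evict 2, frames (6 3)
6 -> hit
3 -> hit
2 -> miss, evict 3, frames (6 2)
Page faults: 6.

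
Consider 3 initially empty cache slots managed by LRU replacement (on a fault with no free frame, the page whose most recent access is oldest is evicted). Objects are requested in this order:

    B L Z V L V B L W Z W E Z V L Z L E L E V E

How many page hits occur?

10

B: miss, frames {B}
L: miss, frames {B,L}
Z: miss, frames {B,L,Z}
V: miss, evict B, frames {L,Z,V}
L: hit
V: hit
B: miss, evict Z, frames {L,V,B}
L: hit
W: miss, evict V, frames {B,L,W}
Z: miss, evict B, frames {L,W,Z}
W: hit
E: miss, evict L, frames {Z,W,E}
Z: hit
V: miss, evict W, frames {E,Z,V}
L: miss, evict E, frames {Z,V,L}
Z: hit
L: hit
E: miss, evict V, frames {Z,L,E}
L: hit
E: hit
V: miss, evict Z, frames {L,E,V}
E: hit
Hits: 10.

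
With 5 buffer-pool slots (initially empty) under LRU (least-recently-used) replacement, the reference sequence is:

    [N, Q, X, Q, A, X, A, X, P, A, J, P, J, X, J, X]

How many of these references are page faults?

N -> miss, frames (N)
Q -> miss, frames (N Q)
X -> miss, frames (N Q X)
Q -> hit
A -> miss, frames (N X Q A)
X -> hit
A -> hit
X -> hit
P -> miss, frames (N Q A X P)
A -> hit
J -> miss, evict N, frames (Q X P A J)
P -> hit
J -> hit
X -> hit
J -> hit
X -> hit
Page faults: 6.

6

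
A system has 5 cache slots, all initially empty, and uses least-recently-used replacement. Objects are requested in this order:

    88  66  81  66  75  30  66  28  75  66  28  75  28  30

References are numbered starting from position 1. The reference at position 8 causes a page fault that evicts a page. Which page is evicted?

pos 1: 88: miss, frames {88}
pos 2: 66: miss, frames {88,66}
pos 3: 81: miss, frames {88,66,81}
pos 4: 66: hit
pos 5: 75: miss, frames {88,81,66,75}
pos 6: 30: miss, frames {88,81,66,75,30}
pos 7: 66: hit
pos 8: 28: miss, evict 88, frames {81,75,30,66,28}
At position 8, page 88 is evicted.

88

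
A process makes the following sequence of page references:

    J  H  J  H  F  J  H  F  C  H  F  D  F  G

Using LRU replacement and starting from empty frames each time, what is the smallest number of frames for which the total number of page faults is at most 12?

f=1: 14 faults
f=2: 11 faults
f=3: 6 faults
f=4: 6 faults
f=5: 6 faults
f=6: 6 faults
Smallest f with faults ≤ 12 is 2.

2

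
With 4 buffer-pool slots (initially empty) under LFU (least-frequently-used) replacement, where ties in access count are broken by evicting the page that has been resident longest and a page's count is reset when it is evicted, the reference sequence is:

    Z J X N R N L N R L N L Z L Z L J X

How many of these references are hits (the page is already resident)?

9

Z: fault, frames [Z]
J: fault, frames [Z, J]
X: fault, frames [Z, J, X]
N: fault, frames [Z, J, X, N]
R: fault, evict Z, frames [J, X, N, R]
N: hit
L: fault, evict J, frames [X, N, R, L]
N: hit
R: hit
L: hit
N: hit
L: hit
Z: fault, evict X, frames [N, R, L, Z]
L: hit
Z: hit
L: hit
J: fault, evict R, frames [N, L, Z, J]
X: fault, evict J, frames [N, L, Z, X]
Hits: 9.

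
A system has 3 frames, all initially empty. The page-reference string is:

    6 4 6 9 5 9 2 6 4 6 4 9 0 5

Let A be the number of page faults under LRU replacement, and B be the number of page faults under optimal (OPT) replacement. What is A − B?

Under LRU: F F . F F . F F F . . F F F → 10 faults.
Under OPT: F F . F F . F . F . . . F F → 8 faults.
A − B = 10 − 8 = 2.

2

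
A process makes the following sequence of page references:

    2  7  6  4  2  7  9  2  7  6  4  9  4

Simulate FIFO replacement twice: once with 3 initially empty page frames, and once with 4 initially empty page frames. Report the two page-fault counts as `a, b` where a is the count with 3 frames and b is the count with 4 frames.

9, 10

3 frames: F F F F F F F . . F F . . → 9 faults.
4 frames: F F F F . . F F F F F F . → 10 faults.
10 > 9: adding a frame increased faults — Belady's anomaly.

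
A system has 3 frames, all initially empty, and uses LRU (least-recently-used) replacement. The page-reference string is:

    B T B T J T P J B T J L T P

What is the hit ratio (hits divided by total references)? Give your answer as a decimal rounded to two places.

B: miss, frames [B]
T: miss, frames [B, T]
B: hit
T: hit
J: miss, frames [B, T, J]
T: hit
P: miss, evict B, frames [J, T, P]
J: hit
B: miss, evict T, frames [P, J, B]
T: miss, evict P, frames [J, B, T]
J: hit
L: miss, evict B, frames [T, J, L]
T: hit
P: miss, evict J, frames [L, T, P]
Hits: 6 of 14 references → 6/14 = 0.4286.

0.43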